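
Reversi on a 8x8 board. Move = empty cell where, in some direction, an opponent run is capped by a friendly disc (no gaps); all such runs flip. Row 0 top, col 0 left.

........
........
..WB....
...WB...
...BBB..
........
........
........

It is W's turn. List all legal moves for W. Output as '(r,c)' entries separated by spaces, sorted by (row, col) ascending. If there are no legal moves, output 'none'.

Answer: (1,3) (2,4) (3,5) (5,3) (5,5)

Derivation:
(1,2): no bracket -> illegal
(1,3): flips 1 -> legal
(1,4): no bracket -> illegal
(2,4): flips 1 -> legal
(2,5): no bracket -> illegal
(3,2): no bracket -> illegal
(3,5): flips 1 -> legal
(3,6): no bracket -> illegal
(4,2): no bracket -> illegal
(4,6): no bracket -> illegal
(5,2): no bracket -> illegal
(5,3): flips 1 -> legal
(5,4): no bracket -> illegal
(5,5): flips 1 -> legal
(5,6): no bracket -> illegal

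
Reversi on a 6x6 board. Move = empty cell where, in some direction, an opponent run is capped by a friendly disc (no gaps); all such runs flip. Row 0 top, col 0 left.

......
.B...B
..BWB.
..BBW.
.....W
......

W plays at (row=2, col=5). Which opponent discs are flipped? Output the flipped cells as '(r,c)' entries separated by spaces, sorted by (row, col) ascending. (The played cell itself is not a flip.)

Dir NW: first cell '.' (not opp) -> no flip
Dir N: opp run (1,5), next='.' -> no flip
Dir NE: edge -> no flip
Dir W: opp run (2,4) capped by W -> flip
Dir E: edge -> no flip
Dir SW: first cell 'W' (not opp) -> no flip
Dir S: first cell '.' (not opp) -> no flip
Dir SE: edge -> no flip

Answer: (2,4)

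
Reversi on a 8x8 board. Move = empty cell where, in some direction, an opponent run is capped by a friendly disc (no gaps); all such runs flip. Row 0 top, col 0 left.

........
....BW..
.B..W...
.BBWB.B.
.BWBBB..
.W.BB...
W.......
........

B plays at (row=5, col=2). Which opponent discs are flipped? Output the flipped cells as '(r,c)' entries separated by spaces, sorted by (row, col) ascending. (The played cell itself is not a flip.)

Dir NW: first cell 'B' (not opp) -> no flip
Dir N: opp run (4,2) capped by B -> flip
Dir NE: first cell 'B' (not opp) -> no flip
Dir W: opp run (5,1), next='.' -> no flip
Dir E: first cell 'B' (not opp) -> no flip
Dir SW: first cell '.' (not opp) -> no flip
Dir S: first cell '.' (not opp) -> no flip
Dir SE: first cell '.' (not opp) -> no flip

Answer: (4,2)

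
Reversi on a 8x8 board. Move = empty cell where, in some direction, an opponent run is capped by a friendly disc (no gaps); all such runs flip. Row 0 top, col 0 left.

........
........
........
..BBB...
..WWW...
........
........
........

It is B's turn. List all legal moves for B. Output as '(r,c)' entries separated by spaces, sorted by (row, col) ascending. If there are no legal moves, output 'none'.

(3,1): no bracket -> illegal
(3,5): no bracket -> illegal
(4,1): no bracket -> illegal
(4,5): no bracket -> illegal
(5,1): flips 1 -> legal
(5,2): flips 2 -> legal
(5,3): flips 1 -> legal
(5,4): flips 2 -> legal
(5,5): flips 1 -> legal

Answer: (5,1) (5,2) (5,3) (5,4) (5,5)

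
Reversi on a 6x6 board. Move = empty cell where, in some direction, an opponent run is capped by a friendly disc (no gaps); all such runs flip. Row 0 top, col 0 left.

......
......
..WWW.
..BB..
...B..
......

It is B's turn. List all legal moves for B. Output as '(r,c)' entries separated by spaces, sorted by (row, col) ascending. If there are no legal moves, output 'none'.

(1,1): flips 1 -> legal
(1,2): flips 1 -> legal
(1,3): flips 1 -> legal
(1,4): flips 1 -> legal
(1,5): flips 1 -> legal
(2,1): no bracket -> illegal
(2,5): no bracket -> illegal
(3,1): no bracket -> illegal
(3,4): no bracket -> illegal
(3,5): no bracket -> illegal

Answer: (1,1) (1,2) (1,3) (1,4) (1,5)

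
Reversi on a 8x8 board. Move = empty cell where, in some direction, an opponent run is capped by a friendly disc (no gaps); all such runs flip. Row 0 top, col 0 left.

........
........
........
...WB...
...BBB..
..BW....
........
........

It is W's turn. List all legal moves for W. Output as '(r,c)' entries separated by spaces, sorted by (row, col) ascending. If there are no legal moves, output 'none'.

Answer: (3,5) (5,1) (5,5)

Derivation:
(2,3): no bracket -> illegal
(2,4): no bracket -> illegal
(2,5): no bracket -> illegal
(3,2): no bracket -> illegal
(3,5): flips 2 -> legal
(3,6): no bracket -> illegal
(4,1): no bracket -> illegal
(4,2): no bracket -> illegal
(4,6): no bracket -> illegal
(5,1): flips 1 -> legal
(5,4): no bracket -> illegal
(5,5): flips 1 -> legal
(5,6): no bracket -> illegal
(6,1): no bracket -> illegal
(6,2): no bracket -> illegal
(6,3): no bracket -> illegal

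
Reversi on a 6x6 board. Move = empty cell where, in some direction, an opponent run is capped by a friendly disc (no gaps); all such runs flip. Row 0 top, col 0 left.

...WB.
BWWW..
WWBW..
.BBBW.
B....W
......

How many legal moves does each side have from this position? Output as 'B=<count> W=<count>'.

-- B to move --
(0,0): flips 1 -> legal
(0,1): flips 2 -> legal
(0,2): flips 2 -> legal
(1,4): flips 4 -> legal
(2,4): flips 1 -> legal
(2,5): no bracket -> illegal
(3,0): flips 1 -> legal
(3,5): flips 1 -> legal
(4,3): no bracket -> illegal
(4,4): no bracket -> illegal
(5,4): no bracket -> illegal
(5,5): no bracket -> illegal
B mobility = 7
-- W to move --
(0,0): flips 1 -> legal
(0,1): no bracket -> illegal
(0,5): flips 1 -> legal
(1,4): no bracket -> illegal
(1,5): no bracket -> illegal
(2,4): no bracket -> illegal
(3,0): flips 3 -> legal
(4,1): flips 2 -> legal
(4,2): flips 3 -> legal
(4,3): flips 2 -> legal
(4,4): flips 2 -> legal
(5,0): no bracket -> illegal
(5,1): no bracket -> illegal
W mobility = 7

Answer: B=7 W=7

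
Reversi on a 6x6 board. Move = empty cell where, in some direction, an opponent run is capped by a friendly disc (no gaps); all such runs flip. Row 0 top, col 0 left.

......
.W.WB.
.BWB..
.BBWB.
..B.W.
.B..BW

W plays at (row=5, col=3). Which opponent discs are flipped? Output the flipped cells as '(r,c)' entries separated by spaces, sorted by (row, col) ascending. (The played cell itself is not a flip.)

Dir NW: opp run (4,2) (3,1), next='.' -> no flip
Dir N: first cell '.' (not opp) -> no flip
Dir NE: first cell 'W' (not opp) -> no flip
Dir W: first cell '.' (not opp) -> no flip
Dir E: opp run (5,4) capped by W -> flip
Dir SW: edge -> no flip
Dir S: edge -> no flip
Dir SE: edge -> no flip

Answer: (5,4)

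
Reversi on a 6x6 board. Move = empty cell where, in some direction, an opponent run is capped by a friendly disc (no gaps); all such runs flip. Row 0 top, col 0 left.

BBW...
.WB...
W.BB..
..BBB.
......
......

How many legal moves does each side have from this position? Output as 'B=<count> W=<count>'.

-- B to move --
(0,3): flips 1 -> legal
(1,0): flips 1 -> legal
(1,3): no bracket -> illegal
(2,1): flips 1 -> legal
(3,0): no bracket -> illegal
(3,1): no bracket -> illegal
B mobility = 3
-- W to move --
(0,3): no bracket -> illegal
(1,0): no bracket -> illegal
(1,3): flips 1 -> legal
(1,4): no bracket -> illegal
(2,1): no bracket -> illegal
(2,4): no bracket -> illegal
(2,5): no bracket -> illegal
(3,1): no bracket -> illegal
(3,5): no bracket -> illegal
(4,1): no bracket -> illegal
(4,2): flips 3 -> legal
(4,3): no bracket -> illegal
(4,4): flips 2 -> legal
(4,5): no bracket -> illegal
W mobility = 3

Answer: B=3 W=3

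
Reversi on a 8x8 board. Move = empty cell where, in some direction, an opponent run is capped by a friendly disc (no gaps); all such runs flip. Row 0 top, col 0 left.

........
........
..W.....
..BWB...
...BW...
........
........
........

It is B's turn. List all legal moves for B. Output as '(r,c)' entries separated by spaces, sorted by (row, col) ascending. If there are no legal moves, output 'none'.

(1,1): no bracket -> illegal
(1,2): flips 1 -> legal
(1,3): no bracket -> illegal
(2,1): no bracket -> illegal
(2,3): flips 1 -> legal
(2,4): no bracket -> illegal
(3,1): no bracket -> illegal
(3,5): no bracket -> illegal
(4,2): no bracket -> illegal
(4,5): flips 1 -> legal
(5,3): no bracket -> illegal
(5,4): flips 1 -> legal
(5,5): no bracket -> illegal

Answer: (1,2) (2,3) (4,5) (5,4)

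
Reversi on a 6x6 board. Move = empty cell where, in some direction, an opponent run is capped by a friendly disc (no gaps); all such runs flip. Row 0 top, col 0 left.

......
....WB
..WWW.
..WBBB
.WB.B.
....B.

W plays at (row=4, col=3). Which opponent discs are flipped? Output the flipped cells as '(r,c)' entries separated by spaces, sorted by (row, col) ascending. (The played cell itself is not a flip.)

Answer: (3,3) (4,2)

Derivation:
Dir NW: first cell 'W' (not opp) -> no flip
Dir N: opp run (3,3) capped by W -> flip
Dir NE: opp run (3,4), next='.' -> no flip
Dir W: opp run (4,2) capped by W -> flip
Dir E: opp run (4,4), next='.' -> no flip
Dir SW: first cell '.' (not opp) -> no flip
Dir S: first cell '.' (not opp) -> no flip
Dir SE: opp run (5,4), next=edge -> no flip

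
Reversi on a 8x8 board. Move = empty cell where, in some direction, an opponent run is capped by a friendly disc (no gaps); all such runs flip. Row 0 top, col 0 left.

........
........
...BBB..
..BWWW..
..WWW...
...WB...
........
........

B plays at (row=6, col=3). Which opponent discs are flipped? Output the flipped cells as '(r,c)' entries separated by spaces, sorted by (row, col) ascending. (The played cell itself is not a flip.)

Answer: (3,3) (4,3) (5,3)

Derivation:
Dir NW: first cell '.' (not opp) -> no flip
Dir N: opp run (5,3) (4,3) (3,3) capped by B -> flip
Dir NE: first cell 'B' (not opp) -> no flip
Dir W: first cell '.' (not opp) -> no flip
Dir E: first cell '.' (not opp) -> no flip
Dir SW: first cell '.' (not opp) -> no flip
Dir S: first cell '.' (not opp) -> no flip
Dir SE: first cell '.' (not opp) -> no flip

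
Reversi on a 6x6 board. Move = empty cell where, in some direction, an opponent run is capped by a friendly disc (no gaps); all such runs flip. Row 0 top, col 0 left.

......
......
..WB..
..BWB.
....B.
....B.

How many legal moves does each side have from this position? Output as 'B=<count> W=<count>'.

-- B to move --
(1,1): flips 2 -> legal
(1,2): flips 1 -> legal
(1,3): no bracket -> illegal
(2,1): flips 1 -> legal
(2,4): no bracket -> illegal
(3,1): no bracket -> illegal
(4,2): no bracket -> illegal
(4,3): flips 1 -> legal
B mobility = 4
-- W to move --
(1,2): no bracket -> illegal
(1,3): flips 1 -> legal
(1,4): no bracket -> illegal
(2,1): no bracket -> illegal
(2,4): flips 1 -> legal
(2,5): no bracket -> illegal
(3,1): flips 1 -> legal
(3,5): flips 1 -> legal
(4,1): no bracket -> illegal
(4,2): flips 1 -> legal
(4,3): no bracket -> illegal
(4,5): no bracket -> illegal
(5,3): no bracket -> illegal
(5,5): flips 1 -> legal
W mobility = 6

Answer: B=4 W=6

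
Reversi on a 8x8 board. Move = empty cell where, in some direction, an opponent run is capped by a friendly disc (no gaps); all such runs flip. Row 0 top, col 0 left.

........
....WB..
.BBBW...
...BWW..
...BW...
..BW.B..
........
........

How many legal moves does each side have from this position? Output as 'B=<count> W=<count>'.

Answer: B=7 W=11

Derivation:
-- B to move --
(0,3): no bracket -> illegal
(0,4): no bracket -> illegal
(0,5): flips 1 -> legal
(1,3): flips 1 -> legal
(2,5): flips 2 -> legal
(2,6): no bracket -> illegal
(3,6): flips 2 -> legal
(4,2): no bracket -> illegal
(4,5): flips 2 -> legal
(4,6): no bracket -> illegal
(5,4): flips 1 -> legal
(6,2): no bracket -> illegal
(6,3): flips 1 -> legal
(6,4): no bracket -> illegal
B mobility = 7
-- W to move --
(0,4): no bracket -> illegal
(0,5): no bracket -> illegal
(0,6): flips 1 -> legal
(1,0): no bracket -> illegal
(1,1): flips 2 -> legal
(1,2): flips 1 -> legal
(1,3): flips 3 -> legal
(1,6): flips 1 -> legal
(2,0): flips 3 -> legal
(2,5): no bracket -> illegal
(2,6): no bracket -> illegal
(3,0): no bracket -> illegal
(3,1): no bracket -> illegal
(3,2): flips 2 -> legal
(4,1): no bracket -> illegal
(4,2): flips 2 -> legal
(4,5): no bracket -> illegal
(4,6): no bracket -> illegal
(5,1): flips 1 -> legal
(5,4): no bracket -> illegal
(5,6): no bracket -> illegal
(6,1): flips 2 -> legal
(6,2): no bracket -> illegal
(6,3): no bracket -> illegal
(6,4): no bracket -> illegal
(6,5): no bracket -> illegal
(6,6): flips 1 -> legal
W mobility = 11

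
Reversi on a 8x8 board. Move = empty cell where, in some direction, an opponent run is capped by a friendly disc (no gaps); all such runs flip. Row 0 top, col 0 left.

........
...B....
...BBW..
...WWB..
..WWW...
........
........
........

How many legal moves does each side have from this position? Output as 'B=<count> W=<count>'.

-- B to move --
(1,4): no bracket -> illegal
(1,5): flips 1 -> legal
(1,6): no bracket -> illegal
(2,2): no bracket -> illegal
(2,6): flips 1 -> legal
(3,1): no bracket -> illegal
(3,2): flips 2 -> legal
(3,6): no bracket -> illegal
(4,1): no bracket -> illegal
(4,5): flips 1 -> legal
(5,1): flips 2 -> legal
(5,2): no bracket -> illegal
(5,3): flips 3 -> legal
(5,4): flips 2 -> legal
(5,5): no bracket -> illegal
B mobility = 7
-- W to move --
(0,2): no bracket -> illegal
(0,3): flips 2 -> legal
(0,4): no bracket -> illegal
(1,2): flips 1 -> legal
(1,4): flips 1 -> legal
(1,5): flips 1 -> legal
(2,2): flips 2 -> legal
(2,6): flips 1 -> legal
(3,2): no bracket -> illegal
(3,6): flips 1 -> legal
(4,5): flips 1 -> legal
(4,6): no bracket -> illegal
W mobility = 8

Answer: B=7 W=8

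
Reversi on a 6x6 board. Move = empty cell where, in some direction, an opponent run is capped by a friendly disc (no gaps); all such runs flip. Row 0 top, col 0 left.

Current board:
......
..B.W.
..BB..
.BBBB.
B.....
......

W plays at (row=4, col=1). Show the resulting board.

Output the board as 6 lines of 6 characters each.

Answer: ......
..B.W.
..BW..
.BWBB.
BW....
......

Derivation:
Place W at (4,1); scan 8 dirs for brackets.
Dir NW: first cell '.' (not opp) -> no flip
Dir N: opp run (3,1), next='.' -> no flip
Dir NE: opp run (3,2) (2,3) capped by W -> flip
Dir W: opp run (4,0), next=edge -> no flip
Dir E: first cell '.' (not opp) -> no flip
Dir SW: first cell '.' (not opp) -> no flip
Dir S: first cell '.' (not opp) -> no flip
Dir SE: first cell '.' (not opp) -> no flip
All flips: (2,3) (3,2)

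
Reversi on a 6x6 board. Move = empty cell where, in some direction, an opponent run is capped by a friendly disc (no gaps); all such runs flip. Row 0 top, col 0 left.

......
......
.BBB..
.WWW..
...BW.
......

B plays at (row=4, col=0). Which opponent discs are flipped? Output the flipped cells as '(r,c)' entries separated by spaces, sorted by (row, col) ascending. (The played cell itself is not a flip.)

Dir NW: edge -> no flip
Dir N: first cell '.' (not opp) -> no flip
Dir NE: opp run (3,1) capped by B -> flip
Dir W: edge -> no flip
Dir E: first cell '.' (not opp) -> no flip
Dir SW: edge -> no flip
Dir S: first cell '.' (not opp) -> no flip
Dir SE: first cell '.' (not opp) -> no flip

Answer: (3,1)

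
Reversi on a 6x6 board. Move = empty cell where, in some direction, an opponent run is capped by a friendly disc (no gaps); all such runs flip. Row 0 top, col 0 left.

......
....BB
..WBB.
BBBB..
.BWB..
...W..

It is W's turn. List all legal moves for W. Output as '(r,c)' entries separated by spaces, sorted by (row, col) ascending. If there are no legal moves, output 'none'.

(0,3): no bracket -> illegal
(0,4): no bracket -> illegal
(0,5): no bracket -> illegal
(1,2): no bracket -> illegal
(1,3): flips 3 -> legal
(2,0): flips 1 -> legal
(2,1): no bracket -> illegal
(2,5): flips 2 -> legal
(3,4): no bracket -> illegal
(3,5): no bracket -> illegal
(4,0): flips 2 -> legal
(4,4): flips 2 -> legal
(5,0): no bracket -> illegal
(5,1): no bracket -> illegal
(5,2): no bracket -> illegal
(5,4): no bracket -> illegal

Answer: (1,3) (2,0) (2,5) (4,0) (4,4)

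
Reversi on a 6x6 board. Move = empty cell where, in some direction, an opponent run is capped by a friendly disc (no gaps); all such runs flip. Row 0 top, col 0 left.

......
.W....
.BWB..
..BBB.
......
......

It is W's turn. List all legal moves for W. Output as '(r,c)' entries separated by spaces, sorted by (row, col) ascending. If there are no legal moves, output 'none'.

Answer: (2,0) (2,4) (3,1) (4,2) (4,4)

Derivation:
(1,0): no bracket -> illegal
(1,2): no bracket -> illegal
(1,3): no bracket -> illegal
(1,4): no bracket -> illegal
(2,0): flips 1 -> legal
(2,4): flips 1 -> legal
(2,5): no bracket -> illegal
(3,0): no bracket -> illegal
(3,1): flips 1 -> legal
(3,5): no bracket -> illegal
(4,1): no bracket -> illegal
(4,2): flips 1 -> legal
(4,3): no bracket -> illegal
(4,4): flips 1 -> legal
(4,5): no bracket -> illegal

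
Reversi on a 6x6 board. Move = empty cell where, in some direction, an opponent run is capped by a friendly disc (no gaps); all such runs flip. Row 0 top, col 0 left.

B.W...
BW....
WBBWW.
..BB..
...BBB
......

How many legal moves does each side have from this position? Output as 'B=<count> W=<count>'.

-- B to move --
(0,1): flips 1 -> legal
(0,3): no bracket -> illegal
(1,2): flips 1 -> legal
(1,3): flips 1 -> legal
(1,4): flips 1 -> legal
(1,5): flips 1 -> legal
(2,5): flips 2 -> legal
(3,0): flips 1 -> legal
(3,1): no bracket -> illegal
(3,4): no bracket -> illegal
(3,5): no bracket -> illegal
B mobility = 7
-- W to move --
(0,1): no bracket -> illegal
(1,2): no bracket -> illegal
(1,3): no bracket -> illegal
(3,0): no bracket -> illegal
(3,1): flips 1 -> legal
(3,4): no bracket -> illegal
(3,5): no bracket -> illegal
(4,1): flips 1 -> legal
(4,2): flips 1 -> legal
(5,2): no bracket -> illegal
(5,3): flips 2 -> legal
(5,4): no bracket -> illegal
(5,5): flips 3 -> legal
W mobility = 5

Answer: B=7 W=5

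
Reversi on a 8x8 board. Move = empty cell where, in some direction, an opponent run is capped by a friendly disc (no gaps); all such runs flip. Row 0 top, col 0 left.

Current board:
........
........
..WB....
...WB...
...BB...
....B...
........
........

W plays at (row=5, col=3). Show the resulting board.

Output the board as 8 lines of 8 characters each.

Place W at (5,3); scan 8 dirs for brackets.
Dir NW: first cell '.' (not opp) -> no flip
Dir N: opp run (4,3) capped by W -> flip
Dir NE: opp run (4,4), next='.' -> no flip
Dir W: first cell '.' (not opp) -> no flip
Dir E: opp run (5,4), next='.' -> no flip
Dir SW: first cell '.' (not opp) -> no flip
Dir S: first cell '.' (not opp) -> no flip
Dir SE: first cell '.' (not opp) -> no flip
All flips: (4,3)

Answer: ........
........
..WB....
...WB...
...WB...
...WB...
........
........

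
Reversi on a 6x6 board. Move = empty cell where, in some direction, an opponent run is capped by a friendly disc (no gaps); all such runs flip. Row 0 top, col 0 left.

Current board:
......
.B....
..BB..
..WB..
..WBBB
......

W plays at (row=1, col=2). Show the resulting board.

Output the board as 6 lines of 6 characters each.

Answer: ......
.BW...
..WB..
..WB..
..WBBB
......

Derivation:
Place W at (1,2); scan 8 dirs for brackets.
Dir NW: first cell '.' (not opp) -> no flip
Dir N: first cell '.' (not opp) -> no flip
Dir NE: first cell '.' (not opp) -> no flip
Dir W: opp run (1,1), next='.' -> no flip
Dir E: first cell '.' (not opp) -> no flip
Dir SW: first cell '.' (not opp) -> no flip
Dir S: opp run (2,2) capped by W -> flip
Dir SE: opp run (2,3), next='.' -> no flip
All flips: (2,2)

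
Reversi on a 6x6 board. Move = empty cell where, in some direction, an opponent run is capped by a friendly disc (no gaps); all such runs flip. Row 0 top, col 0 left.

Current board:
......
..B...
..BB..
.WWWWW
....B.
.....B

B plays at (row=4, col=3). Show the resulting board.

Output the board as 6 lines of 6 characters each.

Answer: ......
..B...
..BB..
.WWBWW
...BB.
.....B

Derivation:
Place B at (4,3); scan 8 dirs for brackets.
Dir NW: opp run (3,2), next='.' -> no flip
Dir N: opp run (3,3) capped by B -> flip
Dir NE: opp run (3,4), next='.' -> no flip
Dir W: first cell '.' (not opp) -> no flip
Dir E: first cell 'B' (not opp) -> no flip
Dir SW: first cell '.' (not opp) -> no flip
Dir S: first cell '.' (not opp) -> no flip
Dir SE: first cell '.' (not opp) -> no flip
All flips: (3,3)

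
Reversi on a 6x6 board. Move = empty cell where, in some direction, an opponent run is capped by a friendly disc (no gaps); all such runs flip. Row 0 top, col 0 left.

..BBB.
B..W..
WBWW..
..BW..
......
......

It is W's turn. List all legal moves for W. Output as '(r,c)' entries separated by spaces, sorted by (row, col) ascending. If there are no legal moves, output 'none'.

Answer: (0,0) (3,1) (4,1) (4,2)

Derivation:
(0,0): flips 1 -> legal
(0,1): no bracket -> illegal
(0,5): no bracket -> illegal
(1,1): no bracket -> illegal
(1,2): no bracket -> illegal
(1,4): no bracket -> illegal
(1,5): no bracket -> illegal
(3,0): no bracket -> illegal
(3,1): flips 1 -> legal
(4,1): flips 1 -> legal
(4,2): flips 1 -> legal
(4,3): no bracket -> illegal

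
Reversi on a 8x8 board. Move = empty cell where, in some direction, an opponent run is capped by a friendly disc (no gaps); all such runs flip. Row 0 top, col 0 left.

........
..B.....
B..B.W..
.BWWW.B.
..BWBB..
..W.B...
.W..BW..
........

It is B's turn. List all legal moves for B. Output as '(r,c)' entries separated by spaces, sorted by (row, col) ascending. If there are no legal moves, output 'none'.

Answer: (1,4) (2,1) (2,2) (2,4) (3,5) (4,1) (5,3) (6,2) (6,6) (7,6)

Derivation:
(1,4): flips 1 -> legal
(1,5): no bracket -> illegal
(1,6): no bracket -> illegal
(2,1): flips 2 -> legal
(2,2): flips 2 -> legal
(2,4): flips 2 -> legal
(2,6): no bracket -> illegal
(3,5): flips 3 -> legal
(4,1): flips 1 -> legal
(5,0): no bracket -> illegal
(5,1): no bracket -> illegal
(5,3): flips 2 -> legal
(5,5): no bracket -> illegal
(5,6): no bracket -> illegal
(6,0): no bracket -> illegal
(6,2): flips 1 -> legal
(6,3): no bracket -> illegal
(6,6): flips 1 -> legal
(7,0): no bracket -> illegal
(7,1): no bracket -> illegal
(7,2): no bracket -> illegal
(7,4): no bracket -> illegal
(7,5): no bracket -> illegal
(7,6): flips 1 -> legal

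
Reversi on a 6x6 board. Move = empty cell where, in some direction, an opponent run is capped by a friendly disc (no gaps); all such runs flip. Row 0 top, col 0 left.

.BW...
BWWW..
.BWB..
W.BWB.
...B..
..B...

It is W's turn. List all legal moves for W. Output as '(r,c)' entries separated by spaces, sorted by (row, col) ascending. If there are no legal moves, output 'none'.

(0,0): flips 1 -> legal
(1,4): no bracket -> illegal
(2,0): flips 1 -> legal
(2,4): flips 1 -> legal
(2,5): no bracket -> illegal
(3,1): flips 2 -> legal
(3,5): flips 1 -> legal
(4,1): no bracket -> illegal
(4,2): flips 1 -> legal
(4,4): no bracket -> illegal
(4,5): flips 2 -> legal
(5,1): no bracket -> illegal
(5,3): flips 1 -> legal
(5,4): no bracket -> illegal

Answer: (0,0) (2,0) (2,4) (3,1) (3,5) (4,2) (4,5) (5,3)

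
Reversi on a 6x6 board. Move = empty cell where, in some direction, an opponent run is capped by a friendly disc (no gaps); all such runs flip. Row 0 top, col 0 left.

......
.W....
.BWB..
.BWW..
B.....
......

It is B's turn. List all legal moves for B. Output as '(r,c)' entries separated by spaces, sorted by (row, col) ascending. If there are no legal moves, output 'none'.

(0,0): no bracket -> illegal
(0,1): flips 1 -> legal
(0,2): no bracket -> illegal
(1,0): no bracket -> illegal
(1,2): no bracket -> illegal
(1,3): flips 1 -> legal
(2,0): no bracket -> illegal
(2,4): no bracket -> illegal
(3,4): flips 2 -> legal
(4,1): flips 1 -> legal
(4,2): no bracket -> illegal
(4,3): flips 2 -> legal
(4,4): no bracket -> illegal

Answer: (0,1) (1,3) (3,4) (4,1) (4,3)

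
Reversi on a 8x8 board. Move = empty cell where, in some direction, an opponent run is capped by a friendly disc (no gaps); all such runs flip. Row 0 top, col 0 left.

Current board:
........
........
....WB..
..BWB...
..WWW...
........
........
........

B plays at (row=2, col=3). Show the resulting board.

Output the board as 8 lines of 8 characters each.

Answer: ........
........
...BBB..
..BWB...
..WWW...
........
........
........

Derivation:
Place B at (2,3); scan 8 dirs for brackets.
Dir NW: first cell '.' (not opp) -> no flip
Dir N: first cell '.' (not opp) -> no flip
Dir NE: first cell '.' (not opp) -> no flip
Dir W: first cell '.' (not opp) -> no flip
Dir E: opp run (2,4) capped by B -> flip
Dir SW: first cell 'B' (not opp) -> no flip
Dir S: opp run (3,3) (4,3), next='.' -> no flip
Dir SE: first cell 'B' (not opp) -> no flip
All flips: (2,4)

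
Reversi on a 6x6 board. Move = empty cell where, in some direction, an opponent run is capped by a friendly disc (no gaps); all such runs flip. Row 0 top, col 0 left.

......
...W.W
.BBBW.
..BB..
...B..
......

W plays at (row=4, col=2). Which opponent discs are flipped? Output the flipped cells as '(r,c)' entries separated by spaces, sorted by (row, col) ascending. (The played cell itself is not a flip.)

Dir NW: first cell '.' (not opp) -> no flip
Dir N: opp run (3,2) (2,2), next='.' -> no flip
Dir NE: opp run (3,3) capped by W -> flip
Dir W: first cell '.' (not opp) -> no flip
Dir E: opp run (4,3), next='.' -> no flip
Dir SW: first cell '.' (not opp) -> no flip
Dir S: first cell '.' (not opp) -> no flip
Dir SE: first cell '.' (not opp) -> no flip

Answer: (3,3)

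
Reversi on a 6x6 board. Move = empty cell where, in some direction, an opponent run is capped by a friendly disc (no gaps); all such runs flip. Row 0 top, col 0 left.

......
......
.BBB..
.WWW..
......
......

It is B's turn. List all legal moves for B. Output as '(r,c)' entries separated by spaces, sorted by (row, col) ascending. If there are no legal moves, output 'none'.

(2,0): no bracket -> illegal
(2,4): no bracket -> illegal
(3,0): no bracket -> illegal
(3,4): no bracket -> illegal
(4,0): flips 1 -> legal
(4,1): flips 2 -> legal
(4,2): flips 1 -> legal
(4,3): flips 2 -> legal
(4,4): flips 1 -> legal

Answer: (4,0) (4,1) (4,2) (4,3) (4,4)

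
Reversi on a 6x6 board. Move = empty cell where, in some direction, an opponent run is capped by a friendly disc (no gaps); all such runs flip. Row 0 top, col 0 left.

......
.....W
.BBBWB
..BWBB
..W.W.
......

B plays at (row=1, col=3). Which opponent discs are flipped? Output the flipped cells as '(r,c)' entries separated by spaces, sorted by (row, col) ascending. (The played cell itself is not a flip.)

Answer: (2,4)

Derivation:
Dir NW: first cell '.' (not opp) -> no flip
Dir N: first cell '.' (not opp) -> no flip
Dir NE: first cell '.' (not opp) -> no flip
Dir W: first cell '.' (not opp) -> no flip
Dir E: first cell '.' (not opp) -> no flip
Dir SW: first cell 'B' (not opp) -> no flip
Dir S: first cell 'B' (not opp) -> no flip
Dir SE: opp run (2,4) capped by B -> flip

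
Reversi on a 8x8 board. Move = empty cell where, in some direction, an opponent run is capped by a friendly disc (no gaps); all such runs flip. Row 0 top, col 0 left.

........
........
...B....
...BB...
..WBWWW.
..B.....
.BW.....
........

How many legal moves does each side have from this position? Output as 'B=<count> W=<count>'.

-- B to move --
(3,1): no bracket -> illegal
(3,2): flips 1 -> legal
(3,5): no bracket -> illegal
(3,6): no bracket -> illegal
(3,7): no bracket -> illegal
(4,1): flips 1 -> legal
(4,7): flips 3 -> legal
(5,1): flips 1 -> legal
(5,3): no bracket -> illegal
(5,4): flips 1 -> legal
(5,5): flips 1 -> legal
(5,6): flips 1 -> legal
(5,7): no bracket -> illegal
(6,3): flips 1 -> legal
(7,1): no bracket -> illegal
(7,2): flips 1 -> legal
(7,3): no bracket -> illegal
B mobility = 9
-- W to move --
(1,2): flips 2 -> legal
(1,3): no bracket -> illegal
(1,4): no bracket -> illegal
(2,2): flips 1 -> legal
(2,4): flips 2 -> legal
(2,5): no bracket -> illegal
(3,2): no bracket -> illegal
(3,5): no bracket -> illegal
(4,1): no bracket -> illegal
(5,0): no bracket -> illegal
(5,1): no bracket -> illegal
(5,3): no bracket -> illegal
(5,4): no bracket -> illegal
(6,0): flips 1 -> legal
(6,3): no bracket -> illegal
(7,0): no bracket -> illegal
(7,1): no bracket -> illegal
(7,2): no bracket -> illegal
W mobility = 4

Answer: B=9 W=4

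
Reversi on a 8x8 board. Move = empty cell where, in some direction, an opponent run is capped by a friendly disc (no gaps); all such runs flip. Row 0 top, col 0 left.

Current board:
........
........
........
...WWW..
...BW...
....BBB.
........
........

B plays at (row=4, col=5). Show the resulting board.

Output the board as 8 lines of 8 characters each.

Answer: ........
........
........
...WWW..
...BBB..
....BBB.
........
........

Derivation:
Place B at (4,5); scan 8 dirs for brackets.
Dir NW: opp run (3,4), next='.' -> no flip
Dir N: opp run (3,5), next='.' -> no flip
Dir NE: first cell '.' (not opp) -> no flip
Dir W: opp run (4,4) capped by B -> flip
Dir E: first cell '.' (not opp) -> no flip
Dir SW: first cell 'B' (not opp) -> no flip
Dir S: first cell 'B' (not opp) -> no flip
Dir SE: first cell 'B' (not opp) -> no flip
All flips: (4,4)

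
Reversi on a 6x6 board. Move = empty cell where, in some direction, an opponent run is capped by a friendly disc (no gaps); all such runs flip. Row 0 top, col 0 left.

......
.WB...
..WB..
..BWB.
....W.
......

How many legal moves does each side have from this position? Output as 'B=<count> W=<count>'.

Answer: B=4 W=6

Derivation:
-- B to move --
(0,0): no bracket -> illegal
(0,1): no bracket -> illegal
(0,2): no bracket -> illegal
(1,0): flips 1 -> legal
(1,3): no bracket -> illegal
(2,0): no bracket -> illegal
(2,1): flips 1 -> legal
(2,4): no bracket -> illegal
(3,1): no bracket -> illegal
(3,5): no bracket -> illegal
(4,2): no bracket -> illegal
(4,3): flips 1 -> legal
(4,5): no bracket -> illegal
(5,3): no bracket -> illegal
(5,4): flips 1 -> legal
(5,5): no bracket -> illegal
B mobility = 4
-- W to move --
(0,1): no bracket -> illegal
(0,2): flips 1 -> legal
(0,3): no bracket -> illegal
(1,3): flips 2 -> legal
(1,4): no bracket -> illegal
(2,1): no bracket -> illegal
(2,4): flips 2 -> legal
(2,5): no bracket -> illegal
(3,1): flips 1 -> legal
(3,5): flips 1 -> legal
(4,1): no bracket -> illegal
(4,2): flips 1 -> legal
(4,3): no bracket -> illegal
(4,5): no bracket -> illegal
W mobility = 6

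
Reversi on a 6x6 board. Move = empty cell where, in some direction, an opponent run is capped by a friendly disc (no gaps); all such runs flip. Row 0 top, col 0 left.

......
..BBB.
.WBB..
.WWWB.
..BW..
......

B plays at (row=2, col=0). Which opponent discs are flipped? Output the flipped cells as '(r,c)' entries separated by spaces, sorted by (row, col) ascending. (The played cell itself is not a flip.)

Answer: (2,1) (3,1)

Derivation:
Dir NW: edge -> no flip
Dir N: first cell '.' (not opp) -> no flip
Dir NE: first cell '.' (not opp) -> no flip
Dir W: edge -> no flip
Dir E: opp run (2,1) capped by B -> flip
Dir SW: edge -> no flip
Dir S: first cell '.' (not opp) -> no flip
Dir SE: opp run (3,1) capped by B -> flip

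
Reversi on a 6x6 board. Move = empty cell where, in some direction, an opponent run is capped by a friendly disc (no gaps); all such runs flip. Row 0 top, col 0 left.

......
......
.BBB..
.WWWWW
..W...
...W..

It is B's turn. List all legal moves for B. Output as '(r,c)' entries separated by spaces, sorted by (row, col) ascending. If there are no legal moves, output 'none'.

(2,0): no bracket -> illegal
(2,4): no bracket -> illegal
(2,5): no bracket -> illegal
(3,0): no bracket -> illegal
(4,0): flips 1 -> legal
(4,1): flips 2 -> legal
(4,3): flips 2 -> legal
(4,4): flips 1 -> legal
(4,5): flips 1 -> legal
(5,1): no bracket -> illegal
(5,2): flips 2 -> legal
(5,4): no bracket -> illegal

Answer: (4,0) (4,1) (4,3) (4,4) (4,5) (5,2)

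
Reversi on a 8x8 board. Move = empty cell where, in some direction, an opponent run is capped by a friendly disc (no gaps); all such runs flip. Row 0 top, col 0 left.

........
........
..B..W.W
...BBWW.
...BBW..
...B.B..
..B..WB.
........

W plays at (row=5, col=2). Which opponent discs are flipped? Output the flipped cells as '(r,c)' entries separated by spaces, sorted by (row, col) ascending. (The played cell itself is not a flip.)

Answer: (3,4) (4,3)

Derivation:
Dir NW: first cell '.' (not opp) -> no flip
Dir N: first cell '.' (not opp) -> no flip
Dir NE: opp run (4,3) (3,4) capped by W -> flip
Dir W: first cell '.' (not opp) -> no flip
Dir E: opp run (5,3), next='.' -> no flip
Dir SW: first cell '.' (not opp) -> no flip
Dir S: opp run (6,2), next='.' -> no flip
Dir SE: first cell '.' (not opp) -> no flip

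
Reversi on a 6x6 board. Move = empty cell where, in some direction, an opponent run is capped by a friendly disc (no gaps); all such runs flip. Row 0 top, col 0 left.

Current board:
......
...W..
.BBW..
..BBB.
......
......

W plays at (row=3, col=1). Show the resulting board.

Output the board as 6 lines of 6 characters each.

Answer: ......
...W..
.BWW..
.WBBB.
......
......

Derivation:
Place W at (3,1); scan 8 dirs for brackets.
Dir NW: first cell '.' (not opp) -> no flip
Dir N: opp run (2,1), next='.' -> no flip
Dir NE: opp run (2,2) capped by W -> flip
Dir W: first cell '.' (not opp) -> no flip
Dir E: opp run (3,2) (3,3) (3,4), next='.' -> no flip
Dir SW: first cell '.' (not opp) -> no flip
Dir S: first cell '.' (not opp) -> no flip
Dir SE: first cell '.' (not opp) -> no flip
All flips: (2,2)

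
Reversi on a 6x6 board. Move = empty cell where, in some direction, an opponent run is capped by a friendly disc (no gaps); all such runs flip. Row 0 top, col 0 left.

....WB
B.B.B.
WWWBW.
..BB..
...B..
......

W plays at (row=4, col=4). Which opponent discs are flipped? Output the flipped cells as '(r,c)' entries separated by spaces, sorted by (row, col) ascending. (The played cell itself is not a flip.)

Dir NW: opp run (3,3) capped by W -> flip
Dir N: first cell '.' (not opp) -> no flip
Dir NE: first cell '.' (not opp) -> no flip
Dir W: opp run (4,3), next='.' -> no flip
Dir E: first cell '.' (not opp) -> no flip
Dir SW: first cell '.' (not opp) -> no flip
Dir S: first cell '.' (not opp) -> no flip
Dir SE: first cell '.' (not opp) -> no flip

Answer: (3,3)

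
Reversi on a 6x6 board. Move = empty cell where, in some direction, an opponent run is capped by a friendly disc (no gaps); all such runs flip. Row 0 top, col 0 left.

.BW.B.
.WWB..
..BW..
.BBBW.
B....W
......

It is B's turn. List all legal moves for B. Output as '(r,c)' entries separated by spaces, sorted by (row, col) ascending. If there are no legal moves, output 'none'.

(0,0): flips 1 -> legal
(0,3): flips 1 -> legal
(1,0): flips 2 -> legal
(1,4): flips 1 -> legal
(2,0): no bracket -> illegal
(2,1): flips 1 -> legal
(2,4): flips 1 -> legal
(2,5): no bracket -> illegal
(3,5): flips 1 -> legal
(4,3): no bracket -> illegal
(4,4): no bracket -> illegal
(5,4): no bracket -> illegal
(5,5): no bracket -> illegal

Answer: (0,0) (0,3) (1,0) (1,4) (2,1) (2,4) (3,5)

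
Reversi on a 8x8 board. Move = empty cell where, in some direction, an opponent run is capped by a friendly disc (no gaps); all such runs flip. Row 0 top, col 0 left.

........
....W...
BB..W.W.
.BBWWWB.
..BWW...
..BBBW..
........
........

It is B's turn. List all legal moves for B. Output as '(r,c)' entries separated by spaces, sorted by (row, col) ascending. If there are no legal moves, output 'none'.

(0,3): no bracket -> illegal
(0,4): flips 4 -> legal
(0,5): no bracket -> illegal
(1,3): no bracket -> illegal
(1,5): flips 2 -> legal
(1,6): flips 1 -> legal
(1,7): flips 3 -> legal
(2,2): no bracket -> illegal
(2,3): flips 2 -> legal
(2,5): flips 2 -> legal
(2,7): no bracket -> illegal
(3,7): no bracket -> illegal
(4,5): flips 2 -> legal
(4,6): no bracket -> illegal
(5,6): flips 1 -> legal
(6,4): no bracket -> illegal
(6,5): no bracket -> illegal
(6,6): no bracket -> illegal

Answer: (0,4) (1,5) (1,6) (1,7) (2,3) (2,5) (4,5) (5,6)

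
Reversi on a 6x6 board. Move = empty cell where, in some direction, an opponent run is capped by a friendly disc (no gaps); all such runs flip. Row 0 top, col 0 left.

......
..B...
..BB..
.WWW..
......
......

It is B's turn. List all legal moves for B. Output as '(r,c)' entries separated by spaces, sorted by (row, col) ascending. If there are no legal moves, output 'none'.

Answer: (4,0) (4,1) (4,2) (4,3) (4,4)

Derivation:
(2,0): no bracket -> illegal
(2,1): no bracket -> illegal
(2,4): no bracket -> illegal
(3,0): no bracket -> illegal
(3,4): no bracket -> illegal
(4,0): flips 1 -> legal
(4,1): flips 1 -> legal
(4,2): flips 1 -> legal
(4,3): flips 1 -> legal
(4,4): flips 1 -> legal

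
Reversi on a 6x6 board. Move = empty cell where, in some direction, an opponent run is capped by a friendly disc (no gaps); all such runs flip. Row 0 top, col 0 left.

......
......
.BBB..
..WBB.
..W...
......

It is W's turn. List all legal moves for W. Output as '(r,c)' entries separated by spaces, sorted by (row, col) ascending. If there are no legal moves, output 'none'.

(1,0): flips 1 -> legal
(1,1): no bracket -> illegal
(1,2): flips 1 -> legal
(1,3): no bracket -> illegal
(1,4): flips 1 -> legal
(2,0): no bracket -> illegal
(2,4): flips 1 -> legal
(2,5): no bracket -> illegal
(3,0): no bracket -> illegal
(3,1): no bracket -> illegal
(3,5): flips 2 -> legal
(4,3): no bracket -> illegal
(4,4): no bracket -> illegal
(4,5): no bracket -> illegal

Answer: (1,0) (1,2) (1,4) (2,4) (3,5)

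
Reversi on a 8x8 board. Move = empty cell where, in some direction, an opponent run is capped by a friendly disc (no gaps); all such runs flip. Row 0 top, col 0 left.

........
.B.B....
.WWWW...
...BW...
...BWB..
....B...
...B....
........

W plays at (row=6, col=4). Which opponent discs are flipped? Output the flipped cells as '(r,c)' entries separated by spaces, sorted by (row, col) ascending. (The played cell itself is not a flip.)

Answer: (5,4)

Derivation:
Dir NW: first cell '.' (not opp) -> no flip
Dir N: opp run (5,4) capped by W -> flip
Dir NE: first cell '.' (not opp) -> no flip
Dir W: opp run (6,3), next='.' -> no flip
Dir E: first cell '.' (not opp) -> no flip
Dir SW: first cell '.' (not opp) -> no flip
Dir S: first cell '.' (not opp) -> no flip
Dir SE: first cell '.' (not opp) -> no flip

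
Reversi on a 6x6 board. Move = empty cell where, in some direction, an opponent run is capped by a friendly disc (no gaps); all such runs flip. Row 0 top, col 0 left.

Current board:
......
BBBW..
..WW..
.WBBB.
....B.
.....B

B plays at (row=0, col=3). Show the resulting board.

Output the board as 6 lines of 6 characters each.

Place B at (0,3); scan 8 dirs for brackets.
Dir NW: edge -> no flip
Dir N: edge -> no flip
Dir NE: edge -> no flip
Dir W: first cell '.' (not opp) -> no flip
Dir E: first cell '.' (not opp) -> no flip
Dir SW: first cell 'B' (not opp) -> no flip
Dir S: opp run (1,3) (2,3) capped by B -> flip
Dir SE: first cell '.' (not opp) -> no flip
All flips: (1,3) (2,3)

Answer: ...B..
BBBB..
..WB..
.WBBB.
....B.
.....B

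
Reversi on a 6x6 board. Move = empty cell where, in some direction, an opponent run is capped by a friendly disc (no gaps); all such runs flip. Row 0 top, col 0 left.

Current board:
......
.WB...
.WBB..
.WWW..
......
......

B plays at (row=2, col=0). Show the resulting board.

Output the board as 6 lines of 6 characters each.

Answer: ......
.WB...
BBBB..
.WWW..
......
......

Derivation:
Place B at (2,0); scan 8 dirs for brackets.
Dir NW: edge -> no flip
Dir N: first cell '.' (not opp) -> no flip
Dir NE: opp run (1,1), next='.' -> no flip
Dir W: edge -> no flip
Dir E: opp run (2,1) capped by B -> flip
Dir SW: edge -> no flip
Dir S: first cell '.' (not opp) -> no flip
Dir SE: opp run (3,1), next='.' -> no flip
All flips: (2,1)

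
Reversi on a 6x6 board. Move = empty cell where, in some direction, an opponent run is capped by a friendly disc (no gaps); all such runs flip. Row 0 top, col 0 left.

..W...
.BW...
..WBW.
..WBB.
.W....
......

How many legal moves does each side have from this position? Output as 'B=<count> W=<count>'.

Answer: B=8 W=8

Derivation:
-- B to move --
(0,1): flips 1 -> legal
(0,3): no bracket -> illegal
(1,3): flips 1 -> legal
(1,4): flips 1 -> legal
(1,5): flips 1 -> legal
(2,1): flips 1 -> legal
(2,5): flips 1 -> legal
(3,0): no bracket -> illegal
(3,1): flips 1 -> legal
(3,5): no bracket -> illegal
(4,0): no bracket -> illegal
(4,2): no bracket -> illegal
(4,3): no bracket -> illegal
(5,0): flips 2 -> legal
(5,1): no bracket -> illegal
(5,2): no bracket -> illegal
B mobility = 8
-- W to move --
(0,0): flips 1 -> legal
(0,1): no bracket -> illegal
(1,0): flips 1 -> legal
(1,3): no bracket -> illegal
(1,4): flips 1 -> legal
(2,0): flips 1 -> legal
(2,1): no bracket -> illegal
(2,5): no bracket -> illegal
(3,5): flips 2 -> legal
(4,2): flips 1 -> legal
(4,3): no bracket -> illegal
(4,4): flips 2 -> legal
(4,5): flips 2 -> legal
W mobility = 8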